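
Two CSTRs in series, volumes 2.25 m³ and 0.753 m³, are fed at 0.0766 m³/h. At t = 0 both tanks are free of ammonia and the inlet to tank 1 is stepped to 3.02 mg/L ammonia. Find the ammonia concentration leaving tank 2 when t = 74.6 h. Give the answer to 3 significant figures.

2.66 mg/L

Time constants: τᵢ = Vᵢ/Q for each well-mixed tank.
τ₁ = 2.25/0.0766 = 29.373 h; τ₂ = 0.753/0.0766 = 9.8303 h.
Solving the cascade with C₁(0)=C₂(0)=0 gives C₂(t) = C_in[1 − (τ₁ e^(−t/τ₁) − τ₂ e^(−t/τ₂))/(τ₁ − τ₂)].
At t = 74.6: e^(−t/τ₁) = 0.078889, e^(−t/τ₂) = 0.00050609.
C₂ = 3.02·[1 − (29.373·0.078889 − 9.8303·0.00050609)/(19.543)] = 3.02·0.88168 = 2.6627 mg/L.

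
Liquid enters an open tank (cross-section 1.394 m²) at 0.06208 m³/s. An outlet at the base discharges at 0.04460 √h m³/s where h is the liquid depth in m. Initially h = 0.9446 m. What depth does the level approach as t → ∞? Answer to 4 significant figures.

Level balance: A dh/dt = 0.06208 − 0.04460 √h. Setting dh/dt = 0:
Q_in = 0.04460 √h_ss ⇒ √h_ss = 0.06208/0.04460 = 1.39193.
h_ss = 1.39193² = 1.93746 m. (Since h₀ = 0.9446 m < h_ss, the level will rise toward this value.)

1.937 m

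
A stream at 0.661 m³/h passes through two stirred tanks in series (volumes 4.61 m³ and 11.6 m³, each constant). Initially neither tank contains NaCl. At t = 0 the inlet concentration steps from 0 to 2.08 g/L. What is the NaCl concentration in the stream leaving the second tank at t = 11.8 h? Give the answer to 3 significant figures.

Each tank obeys Vᵢ dCᵢ/dt = Q(Cᵢ₋₁ − Cᵢ), so τᵢ = Vᵢ/Q.
τ₁ = 4.61/0.661 = 6.9743 h; τ₂ = 11.6/0.661 = 17.549 h.
Solving the cascade with C₁(0)=C₂(0)=0 gives C₂(t) = C_in[1 − (τ₁ e^(−t/τ₁) − τ₂ e^(−t/τ₂))/(τ₁ − τ₂)].
At t = 11.8: e^(−t/τ₁) = 0.18416, e^(−t/τ₂) = 0.51048.
C₂ = 2.08·[1 − (6.9743·0.18416 − 17.549·0.51048)/(-10.575)] = 2.08·0.27430 = 0.57055 g/L.

0.571 g/L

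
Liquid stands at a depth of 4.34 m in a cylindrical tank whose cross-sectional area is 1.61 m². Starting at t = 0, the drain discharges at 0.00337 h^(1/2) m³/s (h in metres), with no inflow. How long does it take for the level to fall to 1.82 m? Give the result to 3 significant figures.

Mass balance (ρ constant): A dh/dt = −0.00337 √h.
This is separable: 2 d(√h)/dt = −0.00337/A, so √h = √h₀ − (0.00337/(2A)) t.
t = 2A(√h₀ − √h)/0.00337 = 2·1.61·(√4.34 − √1.82)/0.00337
  = 3.2200 × (2.0833 − 1.3491) / 0.00337 = 701.51 s.

702 s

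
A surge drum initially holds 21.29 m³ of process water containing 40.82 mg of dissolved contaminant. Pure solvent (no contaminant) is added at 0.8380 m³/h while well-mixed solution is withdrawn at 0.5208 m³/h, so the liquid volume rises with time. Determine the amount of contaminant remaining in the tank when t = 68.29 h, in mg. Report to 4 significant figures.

12.90 mg

Total volume: dV/dt = Q_in − Q_out = 0.317200 m³/h, so V(t) = 21.29 + 0.317200 t and V(68.29) = 42.9516 m³.
Species balance (pure solvent in): dm/dt = −Q_out · m/V(t).
Separate: dm/m = −Q_out dt/V(t) ⇒ ln(m/m₀) = −(Q_out/(Q_in−Q_out)) ln(V/V₀).
m = m₀ (V₀/V)^(Q_out/(Q_in−Q_out)) = 40.82 × (21.29/42.9516)^(1.64187) = 12.8951 mg.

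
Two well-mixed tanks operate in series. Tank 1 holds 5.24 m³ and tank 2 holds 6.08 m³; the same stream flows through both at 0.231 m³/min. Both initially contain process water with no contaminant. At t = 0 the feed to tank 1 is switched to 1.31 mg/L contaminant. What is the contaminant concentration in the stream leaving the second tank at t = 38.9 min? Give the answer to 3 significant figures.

0.618 mg/L

Each tank obeys Vᵢ dCᵢ/dt = Q(Cᵢ₋₁ − Cᵢ), so τᵢ = Vᵢ/Q.
τ₁ = 5.24/0.231 = 22.684 min; τ₂ = 6.08/0.231 = 26.320 min.
Tank 1: C₁ = C_in(1 − e^(−t/τ₁)). Tank 2 (τ₁ ≠ τ₂): C₂ = C_in[1 − (τ₁ e^(−t/τ₁) − τ₂ e^(−t/τ₂))/(τ₁ − τ₂)].
At t = 38.9: e^(−t/τ₁) = 0.17999, e^(−t/τ₂) = 0.22811.
C₂ = 1.31·[1 − (22.684·0.17999 − 26.320·0.22811)/(-3.6364)] = 1.31·0.47173 = 0.61796 mg/L.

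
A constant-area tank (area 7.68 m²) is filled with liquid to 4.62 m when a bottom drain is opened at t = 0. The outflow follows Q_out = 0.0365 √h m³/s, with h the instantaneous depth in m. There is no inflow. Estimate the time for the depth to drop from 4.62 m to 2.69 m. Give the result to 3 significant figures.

A dh/dt = −Q_out = −0.0365 √h.
∫ h^(−1/2) dh = −(0.0365/A) ∫ dt, giving 2√h = 2√h₀ − (0.0365/A) t.
t = 2A(√h₀ − √h)/0.0365 = 2·7.68·(√4.62 − √2.69)/0.0365
  = 15.360 × (2.1494 − 1.6401) / 0.0365 = 214.32 s.

214 s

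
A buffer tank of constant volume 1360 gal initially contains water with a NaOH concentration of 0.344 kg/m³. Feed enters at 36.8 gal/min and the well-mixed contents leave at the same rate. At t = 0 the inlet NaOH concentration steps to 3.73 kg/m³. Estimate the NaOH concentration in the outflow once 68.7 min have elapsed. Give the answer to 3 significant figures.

Accumulation = in − out for the solute gives V dC/dt = Q(C_in − C).
So dC/dt = (C_in − C)/τ with τ = V/Q = 1360/36.8 = 36.957 min.
Integrating: C(t) = C_in + (C₀ − C_in) e^(−t/τ).
C(68.7) = 3.73 + (0.344 − 3.73)·e^(−68.7/36.957) = 3.73 + (-3.3860)·0.15584 = 3.2023 kg/m³.

3.20 kg/m³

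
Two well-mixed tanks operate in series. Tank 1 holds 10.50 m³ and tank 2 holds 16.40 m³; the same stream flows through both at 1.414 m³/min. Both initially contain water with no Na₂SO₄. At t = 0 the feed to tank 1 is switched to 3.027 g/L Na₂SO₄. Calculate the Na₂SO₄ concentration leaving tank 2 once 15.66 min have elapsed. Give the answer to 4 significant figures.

Species balance on tank i: dCᵢ/dt = (Cᵢ₋₁ − Cᵢ)/τᵢ with τᵢ = Vᵢ/Q.
τ₁ = 10.50/1.414 = 7.42574 min; τ₂ = 16.40/1.414 = 11.5983 min.
Solving the cascade with C₁(0)=C₂(0)=0 gives C₂(t) = C_in[1 − (τ₁ e^(−t/τ₁) − τ₂ e^(−t/τ₂))/(τ₁ − τ₂)].
At t = 15.66: e^(−t/τ₁) = 0.121374, e^(−t/τ₂) = 0.259189.
C₂ = 3.027·[1 − (7.42574·0.121374 − 11.5983·0.259189)/(-4.17256)] = 3.027·0.495547 = 1.50002 g/L.

1.500 g/L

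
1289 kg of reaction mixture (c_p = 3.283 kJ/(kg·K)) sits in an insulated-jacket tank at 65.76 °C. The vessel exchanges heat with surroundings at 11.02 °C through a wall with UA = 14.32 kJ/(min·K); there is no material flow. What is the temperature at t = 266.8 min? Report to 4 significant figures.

Energy balance: M c_p dT/dt = −UA(T − T_amb).
dT/dt = (T_ss − T)/τ with T_ss = T_amb = 11.0200 °C, τ = M c_p/UA = 1289·3.283/14.32 = 295.516 min.
Solution: T(t) = T_ss + (T₀ − T_ss) e^(−t/τ).
T(266.8) = 11.0200 + (54.7400)·0.405421 = 33.2128 °C.

33.21 °C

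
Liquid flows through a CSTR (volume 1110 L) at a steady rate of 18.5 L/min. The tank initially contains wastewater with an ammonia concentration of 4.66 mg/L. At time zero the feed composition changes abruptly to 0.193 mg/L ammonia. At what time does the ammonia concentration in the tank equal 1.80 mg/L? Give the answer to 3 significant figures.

61.3 min

Species balance on the tank: V dC/dt = Q(C_in − C), so τ = V/Q = 60.000 min.
C(t) = C_in + (C₀ − C_in) e^(−t/τ). Set C = 1.80 and solve for t:
e^(−t/τ) = (C − C_in)/(C₀ − C_in) = (1.80 − 0.193)/(4.66 − 0.193) = 0.35975
t = −τ ln(…) = 60.000 × 1.0223 = 61.341 min.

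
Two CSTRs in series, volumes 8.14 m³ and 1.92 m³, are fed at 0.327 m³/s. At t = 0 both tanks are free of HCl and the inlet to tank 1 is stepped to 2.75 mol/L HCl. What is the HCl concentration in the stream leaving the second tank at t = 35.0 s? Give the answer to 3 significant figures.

Each tank obeys Vᵢ dCᵢ/dt = Q(Cᵢ₋₁ − Cᵢ), so τᵢ = Vᵢ/Q.
τ₁ = 8.14/0.327 = 24.893 s; τ₂ = 1.92/0.327 = 5.8716 s.
Tank 1: C₁ = C_in(1 − e^(−t/τ₁)). Tank 2 (τ₁ ≠ τ₂): C₂ = C_in[1 − (τ₁ e^(−t/τ₁) − τ₂ e^(−t/τ₂))/(τ₁ − τ₂)].
At t = 35.0: e^(−t/τ₁) = 0.24512, e^(−t/τ₂) = 0.0025775.
C₂ = 2.75·[1 − (24.893·0.24512 − 5.8716·0.0025775)/(19.021)] = 2.75·0.68002 = 1.8700 mol/L.

1.87 mol/L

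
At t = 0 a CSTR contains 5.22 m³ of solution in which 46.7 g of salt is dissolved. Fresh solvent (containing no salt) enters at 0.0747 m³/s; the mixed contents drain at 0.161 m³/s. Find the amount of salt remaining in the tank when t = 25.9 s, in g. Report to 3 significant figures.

Let m(t) be the amount of salt. Volume: V(t) = V₀ + (Q_in − Q_out) t = 5.22 − 0.086300 t; V(25.9) = 2.9848 m³.
Species balance (pure solvent in): dm/dt = −Q_out · m/V(t).
Separate: dm/m = −Q_out dt/V(t) ⇒ ln(m/m₀) = −(Q_out/(Q_in−Q_out)) ln(V/V₀).
m = m₀ (V₀/V)^(Q_out/(Q_in−Q_out)) = 46.7 × (5.22/2.9848)^(-1.8656) = 16.461 g.

16.5 g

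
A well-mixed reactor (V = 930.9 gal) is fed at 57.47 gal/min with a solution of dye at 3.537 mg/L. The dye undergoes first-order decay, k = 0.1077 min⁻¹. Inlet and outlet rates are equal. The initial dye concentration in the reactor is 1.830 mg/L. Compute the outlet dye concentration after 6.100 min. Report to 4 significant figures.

V dC/dt = Q(C_in − C) − k V C.
dC/dt = (Q/V) C_in − (Q/V + k) C; effective rate a = Q/V + k = 0.0617360 + 0.1077 = 0.169436 min⁻¹.
C_ss = Q C_in/(Q + kV) = 1.28875 mg/L; C(t) = C_ss + (C₀ − C_ss) e^(−a t).
C(6.100) = 1.28875 + (0.541253)·e^(−0.169436·6.100) = 1.28875 + (0.541253)·0.355739 = 1.48129 mg/L.

1.481 mg/L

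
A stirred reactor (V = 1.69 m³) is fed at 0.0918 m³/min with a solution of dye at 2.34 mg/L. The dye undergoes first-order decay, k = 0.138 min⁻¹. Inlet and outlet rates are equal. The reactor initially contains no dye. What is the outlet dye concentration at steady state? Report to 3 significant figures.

Species balance: V dC/dt = Q C_in − Q C − k V C.
At steady state: 0 = Q C_in − (Q + kV) C_ss, so C_ss = Q C_in/(Q + kV).
C_ss = 0.0918·2.34/(0.0918 + 0.138·1.69) = 0.21481/0.32502 = 0.66092 mg/L.

0.661 mg/L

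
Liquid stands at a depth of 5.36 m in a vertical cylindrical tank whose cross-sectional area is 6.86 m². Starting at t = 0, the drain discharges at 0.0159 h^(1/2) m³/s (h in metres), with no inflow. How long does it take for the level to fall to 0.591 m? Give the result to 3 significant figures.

1330 s

A dh/dt = −Q_out = −0.0159 √h.
Separate and integrate: 2(√h − √h₀) = −(0.0159/A) t.
t = 2A(√h₀ − √h)/0.0159 = 2·6.86·(√5.36 − √0.591)/0.0159
  = 13.720 × (2.3152 − 0.76877) / 0.0159 = 1334.4 s.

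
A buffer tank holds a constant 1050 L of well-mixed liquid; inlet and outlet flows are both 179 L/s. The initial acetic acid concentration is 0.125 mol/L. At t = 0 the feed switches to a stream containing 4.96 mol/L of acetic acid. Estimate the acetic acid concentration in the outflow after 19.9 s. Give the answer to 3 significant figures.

Unsteady species balance (constant V, well mixed): V dC/dt = Q(C_in − C).
So dC/dt = (C_in − C)/τ with τ = V/Q = 1050/179 = 5.8659 s.
Solution: C(t) = C_in + (C₀ − C_in) e^(−t/τ).
C(19.9) = 4.96 + (0.125 − 4.96)·e^(−19.9/5.8659) = 4.96 + (-4.8350)·0.033625 = 4.7974 mol/L.

4.80 mol/L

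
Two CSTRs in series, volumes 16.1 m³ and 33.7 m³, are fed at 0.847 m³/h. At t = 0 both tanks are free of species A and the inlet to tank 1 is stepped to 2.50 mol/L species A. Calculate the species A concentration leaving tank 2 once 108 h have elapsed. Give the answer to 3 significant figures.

2.19 mol/L

Time constants: τᵢ = Vᵢ/Q for each well-mixed tank.
τ₁ = 16.1/0.847 = 19.008 h; τ₂ = 33.7/0.847 = 39.787 h.
Solving the cascade with C₁(0)=C₂(0)=0 gives C₂(t) = C_in[1 − (τ₁ e^(−t/τ₁) − τ₂ e^(−t/τ₂))/(τ₁ − τ₂)].
At t = 108: e^(−t/τ₁) = 0.0034076, e^(−t/τ₂) = 0.066243.
C₂ = 2.50·[1 − (19.008·0.0034076 − 39.787·0.066243)/(-20.779)] = 2.50·0.87628 = 2.1907 mol/L.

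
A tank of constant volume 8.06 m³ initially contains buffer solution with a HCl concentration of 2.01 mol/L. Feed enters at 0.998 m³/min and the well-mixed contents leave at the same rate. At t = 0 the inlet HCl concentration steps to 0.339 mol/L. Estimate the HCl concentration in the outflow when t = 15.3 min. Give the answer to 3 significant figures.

0.590 mol/L

Accumulation = in − out for the solute gives V dC/dt = Q(C_in − C).
So dC/dt = (C_in − C)/τ with τ = V/Q = 8.06/0.998 = 8.0762 min.
Solution: C(t) = C_in + (C₀ − C_in) e^(−t/τ).
C(15.3) = 0.339 + (2.01 − 0.339)·e^(−15.3/8.0762) = 0.339 + (1.6710)·0.15040 = 0.59032 mol/L.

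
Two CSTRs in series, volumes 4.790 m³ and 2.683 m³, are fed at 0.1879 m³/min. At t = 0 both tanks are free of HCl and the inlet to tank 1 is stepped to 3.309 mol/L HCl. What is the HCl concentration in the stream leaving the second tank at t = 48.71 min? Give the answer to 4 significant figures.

2.335 mol/L

Species balance on tank i: dCᵢ/dt = (Cᵢ₋₁ − Cᵢ)/τᵢ with τᵢ = Vᵢ/Q.
τ₁ = 4.790/0.1879 = 25.4923 min; τ₂ = 2.683/0.1879 = 14.2789 min.
Tank 1: C₁ = C_in(1 − e^(−t/τ₁)). Tank 2 (τ₁ ≠ τ₂): C₂ = C_in[1 − (τ₁ e^(−t/τ₁) − τ₂ e^(−t/τ₂))/(τ₁ − τ₂)].
At t = 48.71: e^(−t/τ₁) = 0.147966, e^(−t/τ₂) = 0.0329972.
C₂ = 3.309·[1 − (25.4923·0.147966 − 14.2789·0.0329972)/(11.2134)] = 3.309·0.705636 = 2.33495 mol/L.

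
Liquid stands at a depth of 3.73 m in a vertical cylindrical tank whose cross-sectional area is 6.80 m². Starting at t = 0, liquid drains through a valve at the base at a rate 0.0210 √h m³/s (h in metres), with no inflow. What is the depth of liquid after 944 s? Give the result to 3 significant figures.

0.224 m

With no inflow, A dh/dt = −0.0210 √h.
This is separable: 2 d(√h)/dt = −0.0210/A, so √h = √h₀ − (0.0210/(2A)) t.
√h = √3.73 − 0.0210·944/(2·6.80) = 1.9313 − 1.4576 = 0.47367.
h = 0.47367² = 0.22437 m.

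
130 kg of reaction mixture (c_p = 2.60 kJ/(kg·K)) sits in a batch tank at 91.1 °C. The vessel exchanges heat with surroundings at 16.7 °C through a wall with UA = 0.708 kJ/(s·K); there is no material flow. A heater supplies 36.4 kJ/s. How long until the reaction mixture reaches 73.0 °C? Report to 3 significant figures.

739 s

Heat balance on the well-mixed liquid: M c_p dT/dt = −UA(T − T_amb) + Q̇.
τ = M c_p/UA = 477.40 s; T_ss = T_amb + Q̇/UA = 16.7 + 36.4/0.708 = 68.112 °C.
T(t) = T_ss + (T₀ − T_ss)e^(−t/τ); set T = 73.0:
t = −τ ln[(T − T_ss)/(T₀ − T_ss)] = −477.40 · ln(0.21262) = 739.14 s.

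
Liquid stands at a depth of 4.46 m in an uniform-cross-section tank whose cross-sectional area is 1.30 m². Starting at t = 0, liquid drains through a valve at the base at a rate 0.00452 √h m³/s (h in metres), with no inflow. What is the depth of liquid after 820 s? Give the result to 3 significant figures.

0.471 m

Volume balance on the tank: A dh/dt = −0.00452 √h.
This is separable: 2 d(√h)/dt = −0.00452/A, so √h = √h₀ − (0.00452/(2A)) t.
√h = √4.46 − 0.00452·820/(2·1.30) = 2.1119 − 1.4255 = 0.68633.
h = 0.68633² = 0.47105 m.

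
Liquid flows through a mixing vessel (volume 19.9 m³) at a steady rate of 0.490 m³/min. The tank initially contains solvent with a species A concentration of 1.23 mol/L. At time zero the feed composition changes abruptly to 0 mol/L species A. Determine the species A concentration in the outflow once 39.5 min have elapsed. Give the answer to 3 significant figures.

Accumulation = in − out for the solute gives V dC/dt = Q(C_in − C).
Rewrite as dC/dt + C/τ = C_in/τ, τ = V/Q = 40.612 min.
Solution: C(t) = C_in + (C₀ − C_in) e^(−t/τ).
C(39.5) = 0 + (1.23 − 0)·e^(−39.5/40.612) = 0 + (1.2300)·0.37809 = 0.46506 mol/L.

0.465 mol/L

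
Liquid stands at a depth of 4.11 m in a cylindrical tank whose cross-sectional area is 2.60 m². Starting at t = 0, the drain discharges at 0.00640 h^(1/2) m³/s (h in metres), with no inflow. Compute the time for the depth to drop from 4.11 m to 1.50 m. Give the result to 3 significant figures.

Unsteady balance on liquid volume: A dh/dt = −0.00640 √h.
Separate and integrate: 2(√h − √h₀) = −(0.00640/A) t.
t = 2A(√h₀ − √h)/0.00640 = 2·2.60·(√4.11 − √1.50)/0.00640
  = 5.2000 × (2.0273 − 1.2247) / 0.00640 = 652.09 s.

652 s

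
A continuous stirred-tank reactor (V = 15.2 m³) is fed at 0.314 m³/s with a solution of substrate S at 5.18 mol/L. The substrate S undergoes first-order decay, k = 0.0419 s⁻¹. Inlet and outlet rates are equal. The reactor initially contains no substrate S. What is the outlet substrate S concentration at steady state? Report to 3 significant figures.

1.71 mol/L

Species balance: V dC/dt = Q C_in − Q C − k V C.
Steady state (dC/dt = 0): C_ss = Q C_in/(Q + kV) = C_in/(1 + kV/Q).
C_ss = 0.314·5.18/(0.314 + 0.0419·15.2) = 1.6265/0.95088 = 1.7105 mol/L.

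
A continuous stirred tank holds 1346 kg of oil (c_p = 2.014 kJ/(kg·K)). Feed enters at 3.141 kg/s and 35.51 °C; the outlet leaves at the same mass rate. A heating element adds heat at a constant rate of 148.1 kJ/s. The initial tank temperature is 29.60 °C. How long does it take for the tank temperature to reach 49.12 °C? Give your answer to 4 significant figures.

First-law balance (no shaft work): M c_p dT/dt = ṁ c_p (T_in − T) + 148.1.
τ = M/ṁ = 428.526 s; T_ss = T_in + Q̇/(ṁ c_p) = 58.9214 °C.
T(t) = T_ss + (T₀ − T_ss) e^(−t/τ). Set T = 49.12:
e^(−t/τ) = (49.12 − 58.9214)/(29.60 − 58.9214) = 0.334275
t = −428.526 · ln(0.334275) = 469.575 s.

469.6 s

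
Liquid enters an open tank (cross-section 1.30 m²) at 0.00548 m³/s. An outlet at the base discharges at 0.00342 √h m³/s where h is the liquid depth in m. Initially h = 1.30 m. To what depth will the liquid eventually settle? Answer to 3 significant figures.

A dh/dt = Q_in − 0.00342 √h. Steady state requires inflow = outflow:
Q_in = 0.00342 √h_ss ⇒ √h_ss = 0.00548/0.00342 = 1.6023.
h_ss = 1.6023² = 2.5675 m. (Since h₀ = 1.30 m < h_ss, the level will rise toward this value.)

2.57 m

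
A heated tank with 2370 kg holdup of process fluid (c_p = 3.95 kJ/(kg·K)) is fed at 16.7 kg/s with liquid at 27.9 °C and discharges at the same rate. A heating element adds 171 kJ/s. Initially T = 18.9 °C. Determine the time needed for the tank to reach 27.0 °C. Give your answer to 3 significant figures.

Energy balance: M c_p dT/dt = ṁ c_p (T_in − T) + 171.
τ = M/ṁ = 141.92 s; T_ss = T_in + Q̇/(ṁ c_p) = 30.492 °C.
T(t) = T_ss + (T₀ − T_ss) e^(−t/τ). Set T = 27.0:
e^(−t/τ) = (27.0 − 30.492)/(18.9 − 30.492) = 0.30126
t = −141.92 · ln(0.30126) = 170.27 s.

170 s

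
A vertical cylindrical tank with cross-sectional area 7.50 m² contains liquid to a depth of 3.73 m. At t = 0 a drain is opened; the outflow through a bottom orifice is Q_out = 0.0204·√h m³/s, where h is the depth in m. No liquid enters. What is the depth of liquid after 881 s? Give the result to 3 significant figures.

A dh/dt = −Q_out = −0.0204 √h.
Separate and integrate: 2(√h − √h₀) = −(0.0204/A) t.
√h = √3.73 − 0.0204·881/(2·7.50) = 1.9313 − 1.1982 = 0.73316.
h = 0.73316² = 0.53752 m.

0.538 m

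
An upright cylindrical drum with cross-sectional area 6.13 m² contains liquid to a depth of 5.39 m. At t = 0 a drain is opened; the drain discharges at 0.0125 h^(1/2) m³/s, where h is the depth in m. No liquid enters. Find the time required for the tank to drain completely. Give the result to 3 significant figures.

A dh/dt = −Q_out = −0.0125 √h.
Separate and integrate: 2(√h − √h₀) = −(0.0125/A) t.
Tank is empty when √h = 0: t_empty = 2A√h₀/0.0125.
t_empty = 2·6.13·√5.39/0.0125 = 12.260·2.3216/0.0125 = 2277.1 s.

2280 s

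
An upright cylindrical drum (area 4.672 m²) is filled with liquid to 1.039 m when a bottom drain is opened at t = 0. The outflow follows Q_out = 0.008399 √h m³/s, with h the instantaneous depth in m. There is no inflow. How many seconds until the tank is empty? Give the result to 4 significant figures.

A dh/dt = −Q_out = −0.008399 √h.
Separate and integrate: 2(√h − √h₀) = −(0.008399/A) t.
Set h = 0: 2√h₀ = (0.008399/A) t_empty ⇒ t_empty = 2A√h₀/0.008399.
t_empty = 2·4.672·√1.039/0.008399 = 9.34400·1.01931/0.008399 = 1134.00 s.

1134 s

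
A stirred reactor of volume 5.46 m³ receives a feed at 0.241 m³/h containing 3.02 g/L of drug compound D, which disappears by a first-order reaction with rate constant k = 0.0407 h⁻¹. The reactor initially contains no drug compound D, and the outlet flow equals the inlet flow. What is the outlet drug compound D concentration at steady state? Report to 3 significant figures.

Accumulation = in − out − consumed: V dC/dt = Q C_in − Q C − k V C.
At steady state: 0 = Q C_in − (Q + kV) C_ss, so C_ss = Q C_in/(Q + kV).
C_ss = 0.241·3.02/(0.241 + 0.0407·5.46) = 0.72782/0.46322 = 1.5712 g/L.

1.57 g/L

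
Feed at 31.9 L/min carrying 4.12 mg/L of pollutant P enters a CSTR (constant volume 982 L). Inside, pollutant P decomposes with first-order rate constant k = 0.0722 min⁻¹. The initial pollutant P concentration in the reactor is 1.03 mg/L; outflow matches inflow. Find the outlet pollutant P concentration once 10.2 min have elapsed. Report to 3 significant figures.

1.19 mg/L

Species balance: V dC/dt = Q C_in − Q C − k V C.
dC/dt = (Q/V) C_in − (Q/V + k) C; effective rate a = Q/V + k = 0.032485 + 0.0722 = 0.10468 min⁻¹.
C_ss = Q C_in/(Q + kV) = 1.2785 mg/L; C(t) = C_ss + (C₀ − C_ss) e^(−a t).
C(10.2) = 1.2785 + (-0.24848)·e^(−0.10468·10.2) = 1.2785 + (-0.24848)·0.34377 = 1.1931 mg/L.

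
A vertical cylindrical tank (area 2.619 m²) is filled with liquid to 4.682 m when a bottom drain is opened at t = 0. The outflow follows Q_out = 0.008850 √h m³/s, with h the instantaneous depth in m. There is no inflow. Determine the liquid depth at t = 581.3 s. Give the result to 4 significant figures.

1.396 m

With no inflow, A dh/dt = −0.008850 √h.
This is separable: 2 d(√h)/dt = −0.008850/A, so √h = √h₀ − (0.008850/(2A)) t.
√h = √4.682 − 0.008850·581.3/(2·2.619) = 2.16379 − 0.982151 = 1.18164.
h = 1.18164² = 1.39628 m.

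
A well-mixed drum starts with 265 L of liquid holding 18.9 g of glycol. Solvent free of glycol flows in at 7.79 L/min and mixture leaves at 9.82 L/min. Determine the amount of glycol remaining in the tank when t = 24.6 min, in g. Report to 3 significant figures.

Let m(t) be the amount of glycol. Volume: V(t) = V₀ + (Q_in − Q_out) t = 265 − 2.0300 t; V(24.6) = 215.06 L.
Species balance (pure solvent in): dm/dt = −Q_out · m/V(t).
dm/m = −Q_out dt/(V₀ − 2.0300 t); integrating gives ln(m/m₀) = −(Q_out/(Q_in−Q_out)) ln(V/V₀).
m = m₀ (V₀/V)^(Q_out/(Q_in−Q_out)) = 18.9 × (265/215.06)^(-4.8374) = 6.8832 g.

6.88 g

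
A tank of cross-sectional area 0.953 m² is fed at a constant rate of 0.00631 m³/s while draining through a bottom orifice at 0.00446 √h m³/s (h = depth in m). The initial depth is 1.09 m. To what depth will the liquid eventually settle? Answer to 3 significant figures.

2.00 m

Mass balance (ρ constant): A dh/dt = Q_in − 0.00446 √h. At steady state dh/dt = 0:
Q_in = 0.00446 √h_ss ⇒ √h_ss = 0.00631/0.00446 = 1.4148.
h_ss = 1.4148² = 2.0017 m. (Since h₀ = 1.09 m < h_ss, the level will rise toward this value.)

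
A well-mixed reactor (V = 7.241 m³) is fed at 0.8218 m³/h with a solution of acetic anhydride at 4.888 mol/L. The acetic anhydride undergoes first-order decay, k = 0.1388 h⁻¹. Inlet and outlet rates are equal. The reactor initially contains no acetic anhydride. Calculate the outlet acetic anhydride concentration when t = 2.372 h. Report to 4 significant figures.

0.9902 mol/L

Accumulation = in − out − consumed: V dC/dt = Q C_in − Q C − k V C.
This is linear with rate a = Q/V + k = 0.252293 h⁻¹.
C_ss = Q C_in/(Q + kV) = 2.19884 mol/L; C(t) = C_ss + (C₀ − C_ss) e^(−a t).
C(2.372) = 2.19884 + (-2.19884)·e^(−0.252293·2.372) = 2.19884 + (-2.19884)·0.549670 = 0.990206 mol/L.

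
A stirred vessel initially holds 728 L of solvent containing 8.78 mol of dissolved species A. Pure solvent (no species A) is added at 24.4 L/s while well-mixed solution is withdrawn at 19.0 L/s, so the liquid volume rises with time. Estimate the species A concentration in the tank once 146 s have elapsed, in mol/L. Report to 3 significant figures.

Let m(t) be the amount of species A. Volume: V(t) = V₀ + (Q_in − Q_out) t = 728 + 5.4000 t; V(146) = 1516.4 L.
Solute balance: dm/dt = 0 − Q_out C = −Q_out m/V(t).
Separate: dm/m = −Q_out dt/V(t) ⇒ ln(m/m₀) = −(Q_out/(Q_in−Q_out)) ln(V/V₀).
m = m₀ (V₀/V)^(Q_out/(Q_in−Q_out)) = 8.78 × (728/1516.4)^(3.5185) = 0.66406 mol.
C = m/V = 0.66406/1516.4 = 0.00043792 mol/L.

0.000438 mol/L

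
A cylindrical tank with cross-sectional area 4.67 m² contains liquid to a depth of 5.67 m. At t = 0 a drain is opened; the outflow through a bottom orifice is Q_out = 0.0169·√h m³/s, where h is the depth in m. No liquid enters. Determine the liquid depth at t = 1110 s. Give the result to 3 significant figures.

A dh/dt = −Q_out = −0.0169 √h.
Separate and integrate: 2(√h − √h₀) = −(0.0169/A) t.
√h = √5.67 − 0.0169·1110/(2·4.67) = 2.3812 − 2.0085 = 0.37272.
h = 0.37272² = 0.13892 m.

0.139 m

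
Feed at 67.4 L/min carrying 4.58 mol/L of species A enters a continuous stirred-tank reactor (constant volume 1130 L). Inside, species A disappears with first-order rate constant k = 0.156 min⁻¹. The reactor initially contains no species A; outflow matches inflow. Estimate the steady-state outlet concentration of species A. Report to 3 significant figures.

V dC/dt = Q(C_in − C) − k V C.
At steady state: 0 = Q C_in − (Q + kV) C_ss, so C_ss = Q C_in/(Q + kV).
C_ss = 67.4·4.58/(67.4 + 0.156·1130) = 308.69/243.68 = 1.2668 mol/L.

1.27 mol/L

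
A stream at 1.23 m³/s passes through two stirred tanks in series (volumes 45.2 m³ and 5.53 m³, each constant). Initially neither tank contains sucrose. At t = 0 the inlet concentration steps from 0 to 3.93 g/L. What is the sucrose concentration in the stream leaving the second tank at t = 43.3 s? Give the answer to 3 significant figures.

Each tank obeys Vᵢ dCᵢ/dt = Q(Cᵢ₋₁ − Cᵢ), so τᵢ = Vᵢ/Q.
τ₁ = 45.2/1.23 = 36.748 s; τ₂ = 5.53/1.23 = 4.4959 s.
Solving the cascade with C₁(0)=C₂(0)=0 gives C₂(t) = C_in[1 − (τ₁ e^(−t/τ₁) − τ₂ e^(−t/τ₂))/(τ₁ − τ₂)].
At t = 43.3: e^(−t/τ₁) = 0.30780, e^(−t/τ₂) = 6.5666e-05.
C₂ = 3.93·[1 − (36.748·0.30780 − 4.4959·6.5666e-05)/(32.252)] = 3.93·0.64930 = 2.5517 g/L.

2.55 g/L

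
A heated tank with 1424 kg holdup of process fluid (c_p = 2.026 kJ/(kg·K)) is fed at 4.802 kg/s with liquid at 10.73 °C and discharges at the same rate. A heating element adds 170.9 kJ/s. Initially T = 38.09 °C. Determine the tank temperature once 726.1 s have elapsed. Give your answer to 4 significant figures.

29.14 °C

Heat balance on the well-mixed liquid: M c_p dT/dt = ṁ c_p (T_in − T) + 170.9.
Rearrange: dT/dt = (T_ss − T)/τ with τ = M/ṁ = 296.543 s and T_ss = T_in + Q̇/(ṁ c_p) = 28.2963 °C.
Integrating: T(t) = T_ss + (T₀ − T_ss) e^(−t/τ).
T(726.1) = 28.2963 + (9.79369)·e^(−726.1/296.543) = 28.2963 + (9.79369)·0.0864190 = 29.1427 °C.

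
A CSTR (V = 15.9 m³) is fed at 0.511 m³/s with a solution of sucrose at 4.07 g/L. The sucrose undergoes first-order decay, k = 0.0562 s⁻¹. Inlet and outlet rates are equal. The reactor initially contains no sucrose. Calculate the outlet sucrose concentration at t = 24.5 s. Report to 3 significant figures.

Accumulation = in − out − consumed: V dC/dt = Q C_in − Q C − k V C.
dC/dt = (Q/V) C_in − (Q/V + k) C; effective rate a = Q/V + k = 0.032138 + 0.0562 = 0.088338 s⁻¹.
C_ss = Q C_in/(Q + kV) = 1.4807 g/L; C(t) = C_ss + (C₀ − C_ss) e^(−a t).
C(24.5) = 1.4807 + (-1.4807)·e^(−0.088338·24.5) = 1.4807 + (-1.4807)·0.11483 = 1.3107 g/L.

1.31 g/L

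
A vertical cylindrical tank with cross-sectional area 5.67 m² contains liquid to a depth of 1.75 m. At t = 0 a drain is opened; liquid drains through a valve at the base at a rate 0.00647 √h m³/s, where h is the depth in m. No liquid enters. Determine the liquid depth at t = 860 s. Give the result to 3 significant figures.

With no inflow, A dh/dt = −0.00647 √h.
∫ h^(−1/2) dh = −(0.00647/A) ∫ dt, giving 2√h = 2√h₀ − (0.00647/A) t.
√h = √1.75 − 0.00647·860/(2·5.67) = 1.3229 − 0.49067 = 0.83221.
h = 0.83221² = 0.69257 m.

0.693 m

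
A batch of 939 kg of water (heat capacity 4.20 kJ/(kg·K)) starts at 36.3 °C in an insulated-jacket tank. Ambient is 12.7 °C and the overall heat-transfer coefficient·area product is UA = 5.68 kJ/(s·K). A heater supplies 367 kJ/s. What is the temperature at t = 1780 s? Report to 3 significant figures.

74.2 °C

Lumped-capacitance energy balance: M c_p dT/dt = UA(T_amb − T) + Q̇.
dT/dt = (T_ss − T)/τ with T_ss = T_amb + Q̇/UA = 12.7 + 367/5.68 = 77.313 °C, τ = M c_p/UA = 939·4.20/5.68 = 694.33 s.
This is linear first-order; T(t) = T_ss + (T₀ − T_ss) e^(−t/τ).
T(1780) = 77.313 + (-41.013)·0.077025 = 74.154 °C.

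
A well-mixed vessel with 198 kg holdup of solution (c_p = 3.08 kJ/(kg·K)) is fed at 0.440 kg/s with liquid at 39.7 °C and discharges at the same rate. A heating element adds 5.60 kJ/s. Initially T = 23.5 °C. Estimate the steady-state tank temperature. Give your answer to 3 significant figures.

M c_p dT/dt = ṁ c_p (T_in − T) + Q̇.
At steady state dT/dt = 0 ⇒ T_ss = T_in + Q̇/(ṁ c_p) = 39.7 + 5.60/(0.440·3.08) = 43.832 °C.

43.8 °C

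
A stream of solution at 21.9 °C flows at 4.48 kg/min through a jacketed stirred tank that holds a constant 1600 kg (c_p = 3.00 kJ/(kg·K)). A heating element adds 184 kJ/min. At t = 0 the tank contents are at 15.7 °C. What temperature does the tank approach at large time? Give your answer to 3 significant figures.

35.6 °C

M c_p dT/dt = ṁ c_p (T_in − T) + Q̇.
At steady state dT/dt = 0 ⇒ T_ss = T_in + Q̇/(ṁ c_p) = 21.9 + 184/(4.48·3.00) = 35.590 °C.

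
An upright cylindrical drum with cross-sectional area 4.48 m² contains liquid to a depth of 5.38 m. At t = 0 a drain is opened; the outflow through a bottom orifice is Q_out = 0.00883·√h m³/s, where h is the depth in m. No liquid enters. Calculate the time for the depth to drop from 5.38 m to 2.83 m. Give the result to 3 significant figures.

647 s

Unsteady balance on liquid volume: A dh/dt = −0.00883 √h.
∫ h^(−1/2) dh = −(0.00883/A) ∫ dt, giving 2√h = 2√h₀ − (0.00883/A) t.
t = 2A(√h₀ − √h)/0.00883 = 2·4.48·(√5.38 − √2.83)/0.00883
  = 8.9600 × (2.3195 − 1.6823) / 0.00883 = 646.60 s.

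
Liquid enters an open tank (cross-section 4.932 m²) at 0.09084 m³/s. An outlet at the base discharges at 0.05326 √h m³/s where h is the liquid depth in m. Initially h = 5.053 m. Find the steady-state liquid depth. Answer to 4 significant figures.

Volume balance on the tank: A dh/dt = Q_in − 0.05326 √h. At steady state dh/dt = 0:
Q_in = 0.05326 √h_ss ⇒ √h_ss = 0.09084/0.05326 = 1.70560.
h_ss = 1.70560² = 2.90905 m. (Since h₀ = 5.053 m > h_ss, the level will fall toward this value.)

2.909 m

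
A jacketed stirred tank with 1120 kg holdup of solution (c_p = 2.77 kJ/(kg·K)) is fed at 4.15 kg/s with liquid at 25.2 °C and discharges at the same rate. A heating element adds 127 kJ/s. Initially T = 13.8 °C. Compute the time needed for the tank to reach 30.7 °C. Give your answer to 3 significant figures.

M c_p dT/dt = ṁ c_p (T_in − T) + Q̇.
τ = M/ṁ = 269.88 s; T_ss = T_in + Q̇/(ṁ c_p) = 36.248 °C.
T(t) = T_ss + (T₀ − T_ss) e^(−t/τ). Set T = 30.7:
e^(−t/τ) = (30.7 − 36.248)/(13.8 − 36.248) = 0.24714
t = −269.88 · ln(0.24714) = 377.24 s.

377 s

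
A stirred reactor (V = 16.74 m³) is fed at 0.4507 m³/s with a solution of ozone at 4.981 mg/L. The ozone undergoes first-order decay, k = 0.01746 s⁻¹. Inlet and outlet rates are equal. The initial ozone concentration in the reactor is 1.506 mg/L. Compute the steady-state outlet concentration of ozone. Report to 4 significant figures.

3.022 mg/L

V dC/dt = Q(C_in − C) − k V C.
Steady state (dC/dt = 0): C_ss = Q C_in/(Q + kV) = C_in/(1 + kV/Q).
C_ss = 0.4507·4.981/(0.4507 + 0.01746·16.74) = 2.24494/0.742980 = 3.02153 mg/L.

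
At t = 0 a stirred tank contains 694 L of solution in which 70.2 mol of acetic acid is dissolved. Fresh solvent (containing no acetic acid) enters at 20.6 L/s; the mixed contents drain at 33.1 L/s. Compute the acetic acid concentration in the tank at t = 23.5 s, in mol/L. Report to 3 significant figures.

0.0408 mol/L

Let m(t) be the amount of acetic acid. Volume: V(t) = V₀ + (Q_in − Q_out) t = 694 − 12.500 t; V(23.5) = 400.25 L.
Species balance (pure solvent in): dm/dt = −Q_out · m/V(t).
Separate: dm/m = −Q_out dt/V(t) ⇒ ln(m/m₀) = −(Q_out/(Q_in−Q_out)) ln(V/V₀).
m = m₀ (V₀/V)^(Q_out/(Q_in−Q_out)) = 70.2 × (694/400.25)^(-2.6480) = 16.345 mol.
C = m/V = 16.345/400.25 = 0.040838 mol/L.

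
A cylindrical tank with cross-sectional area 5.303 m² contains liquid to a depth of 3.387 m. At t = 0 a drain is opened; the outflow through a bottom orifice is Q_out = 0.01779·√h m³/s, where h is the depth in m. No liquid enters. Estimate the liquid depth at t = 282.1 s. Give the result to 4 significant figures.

1.869 m

With no inflow, A dh/dt = −0.01779 √h.
∫ h^(−1/2) dh = −(0.01779/A) ∫ dt, giving 2√h = 2√h₀ − (0.01779/A) t.
√h = √3.387 − 0.01779·282.1/(2·5.303) = 1.84038 − 0.473181 = 1.36720.
h = 1.36720² = 1.86923 m.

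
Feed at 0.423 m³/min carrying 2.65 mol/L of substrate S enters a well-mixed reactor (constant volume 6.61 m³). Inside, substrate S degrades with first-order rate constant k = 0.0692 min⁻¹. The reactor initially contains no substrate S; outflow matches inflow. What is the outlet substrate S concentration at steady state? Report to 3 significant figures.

1.27 mol/L

Species balance: V dC/dt = Q C_in − Q C − k V C.
Steady state (dC/dt = 0): C_ss = Q C_in/(Q + kV) = C_in/(1 + kV/Q).
C_ss = 0.423·2.65/(0.423 + 0.0692·6.61) = 1.1209/0.88041 = 1.2732 mol/L.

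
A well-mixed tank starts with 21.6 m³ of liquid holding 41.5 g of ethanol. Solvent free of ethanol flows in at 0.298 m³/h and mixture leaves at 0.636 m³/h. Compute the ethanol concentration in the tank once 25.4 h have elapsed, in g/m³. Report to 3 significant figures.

Total volume: dV/dt = Q_in − Q_out = -0.33800 m³/h, so V(t) = 21.6 − 0.33800 t and V(25.4) = 13.015 m³.
Species balance (pure solvent in): dm/dt = −Q_out · m/V(t).
dm/m = −Q_out dt/(V₀ − 0.33800 t); integrating gives ln(m/m₀) = −(Q_out/(Q_in−Q_out)) ln(V/V₀).
m = m₀ (V₀/V)^(Q_out/(Q_in−Q_out)) = 41.5 × (21.6/13.015)^(-1.8817) = 15.998 g.
C = m/V = 15.998/13.015 = 1.2292 g/m³.

1.23 g/m³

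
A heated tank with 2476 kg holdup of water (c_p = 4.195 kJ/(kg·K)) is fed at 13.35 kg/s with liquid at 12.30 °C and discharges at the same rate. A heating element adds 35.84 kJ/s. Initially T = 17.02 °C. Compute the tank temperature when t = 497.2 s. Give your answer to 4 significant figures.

13.22 °C

Unsteady energy balance on the tank contents: M c_p dT/dt = ṁ c_p (T_in − T) + 35.84.
Rearrange: dT/dt = (T_ss − T)/τ with τ = M/ṁ = 185.468 s and T_ss = T_in + Q̇/(ṁ c_p) = 12.9400 °C.
Solution: T(t) = T_ss + (T₀ − T_ss) e^(−t/τ).
T(497.2) = 12.9400 + (4.08004)·e^(−497.2/185.468) = 12.9400 + (4.08004)·0.0685095 = 13.2195 °C.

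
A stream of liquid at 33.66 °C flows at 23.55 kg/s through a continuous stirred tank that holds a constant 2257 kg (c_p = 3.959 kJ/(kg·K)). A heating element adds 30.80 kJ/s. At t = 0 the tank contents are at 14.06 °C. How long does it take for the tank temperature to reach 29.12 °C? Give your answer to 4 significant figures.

135.0 s

First-law balance (no shaft work): M c_p dT/dt = ṁ c_p (T_in − T) + 30.80.
τ = M/ṁ = 95.8386 s; T_ss = T_in + Q̇/(ṁ c_p) = 33.9903 °C.
T(t) = T_ss + (T₀ − T_ss) e^(−t/τ). Set T = 29.12:
e^(−t/τ) = (29.12 − 33.9903)/(14.06 − 33.9903) = 0.244369
t = −95.8386 · ln(0.244369) = 135.044 s.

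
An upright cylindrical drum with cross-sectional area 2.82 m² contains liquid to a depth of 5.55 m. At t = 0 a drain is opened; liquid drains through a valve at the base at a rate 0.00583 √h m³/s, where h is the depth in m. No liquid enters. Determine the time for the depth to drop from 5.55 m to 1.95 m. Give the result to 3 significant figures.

A dh/dt = −Q_out = −0.00583 √h.
∫ h^(−1/2) dh = −(0.00583/A) ∫ dt, giving 2√h = 2√h₀ − (0.00583/A) t.
t = 2A(√h₀ − √h)/0.00583 = 2·2.82·(√5.55 − √1.95)/0.00583
  = 5.6400 × (2.3558 − 1.3964) / 0.00583 = 928.15 s.

928 s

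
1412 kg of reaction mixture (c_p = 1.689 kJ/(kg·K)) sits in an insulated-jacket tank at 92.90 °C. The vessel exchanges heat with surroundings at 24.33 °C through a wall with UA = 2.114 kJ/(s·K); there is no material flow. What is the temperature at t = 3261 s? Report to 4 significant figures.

Lumped-capacitance energy balance: M c_p dT/dt = UA(T_amb − T).
dT/dt = (T_ss − T)/τ with T_ss = T_amb = 24.3300 °C, τ = M c_p/UA = 1412·1.689/2.114 = 1128.13 s.
Integrating: T(t) = T_ss + (T₀ − T_ss) e^(−t/τ).
T(3261) = 24.3300 + (68.5700)·0.0555416 = 28.1385 °C.

28.14 °C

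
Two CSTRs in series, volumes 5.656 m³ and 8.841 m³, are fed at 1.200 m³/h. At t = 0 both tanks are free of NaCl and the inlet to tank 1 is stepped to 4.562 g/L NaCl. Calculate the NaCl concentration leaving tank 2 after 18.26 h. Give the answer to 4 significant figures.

Time constants: τᵢ = Vᵢ/Q for each well-mixed tank.
τ₁ = 5.656/1.200 = 4.71333 h; τ₂ = 8.841/1.200 = 7.36750 h.
Tank 1: C₁ = C_in(1 − e^(−t/τ₁)). Tank 2 (τ₁ ≠ τ₂): C₂ = C_in[1 − (τ₁ e^(−t/τ₁) − τ₂ e^(−t/τ₂))/(τ₁ − τ₂)].
At t = 18.26: e^(−t/τ₁) = 0.0207727, e^(−t/τ₂) = 0.0838729.
C₂ = 4.562·[1 − (4.71333·0.0207727 − 7.36750·0.0838729)/(-2.65417)] = 4.562·0.804072 = 3.66818 g/L.

3.668 g/L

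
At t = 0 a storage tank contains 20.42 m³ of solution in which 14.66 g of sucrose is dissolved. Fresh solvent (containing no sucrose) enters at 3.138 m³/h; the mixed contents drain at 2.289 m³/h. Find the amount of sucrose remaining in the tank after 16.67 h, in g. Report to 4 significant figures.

Let m(t) be the amount of sucrose. Volume: V(t) = V₀ + (Q_in − Q_out) t = 20.42 + 0.849000 t; V(16.67) = 34.5728 m³.
No sucrose enters, so dm/dt = −Q_out · (m/V).
dm/m = −Q_out dt/(V₀ + 0.849000 t); integrating gives ln(m/m₀) = −(Q_out/(Q_in−Q_out)) ln(V/V₀).
m = m₀ (V₀/V)^(Q_out/(Q_in−Q_out)) = 14.66 × (20.42/34.5728)^(2.69611) = 3.54478 g.

3.545 g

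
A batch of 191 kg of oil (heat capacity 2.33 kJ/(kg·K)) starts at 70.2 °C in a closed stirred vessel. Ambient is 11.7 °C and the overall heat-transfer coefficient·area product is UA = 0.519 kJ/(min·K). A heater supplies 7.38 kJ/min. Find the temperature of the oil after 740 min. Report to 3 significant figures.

44.6 °C

Lumped-capacitance energy balance: M c_p dT/dt = UA(T_amb − T) + Q̇.
dT/dt = (T_ss − T)/τ with T_ss = T_amb + Q̇/UA = 11.7 + 7.38/0.519 = 25.920 °C, τ = M c_p/UA = 191·2.33/0.519 = 857.48 min.
Integrating: T(t) = T_ss + (T₀ − T_ss) e^(−t/τ).
T(740) = 25.920 + (44.280)·0.42190 = 44.601 °C.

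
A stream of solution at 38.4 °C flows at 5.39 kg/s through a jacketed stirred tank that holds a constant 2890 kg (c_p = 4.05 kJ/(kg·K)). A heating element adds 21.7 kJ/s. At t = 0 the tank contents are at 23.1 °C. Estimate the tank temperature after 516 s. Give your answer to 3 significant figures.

33.2 °C

Heat balance on the well-mixed liquid: M c_p dT/dt = ṁ c_p (T_in − T) + 21.7.
τ = M/ṁ = 536.18 s; T_ss = T_in + Q̇/(ṁ c_p) = 38.4 + 21.7/(5.39·4.05) = 39.394 °C.
Integrating: T(t) = T_ss + (T₀ − T_ss) e^(−t/τ).
T(516) = 39.394 + (-16.294)·e^(−516/536.18) = 39.394 + (-16.294)·0.38199 = 33.170 °C.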